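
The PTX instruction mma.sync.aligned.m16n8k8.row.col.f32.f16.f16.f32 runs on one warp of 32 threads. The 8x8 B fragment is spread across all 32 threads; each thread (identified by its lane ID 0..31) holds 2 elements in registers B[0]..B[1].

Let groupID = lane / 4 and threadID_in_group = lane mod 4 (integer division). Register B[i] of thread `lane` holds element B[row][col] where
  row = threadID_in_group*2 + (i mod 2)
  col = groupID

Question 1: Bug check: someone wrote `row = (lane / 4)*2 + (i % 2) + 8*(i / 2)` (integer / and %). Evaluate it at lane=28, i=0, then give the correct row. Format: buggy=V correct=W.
buggy=14 correct=0

`(lane / 4)*2 + (i % 2) + 8*(i / 2)`[28,0]=>14
L=28=>grp=28>>2=7, tig=28&3=0
[0]=>row 0·2+0=0  col grp=7
row: 14 vs 0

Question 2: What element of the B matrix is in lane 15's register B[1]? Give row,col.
15: G=3,T=3
[1] (3*2+1,3) = (7,3)

7,3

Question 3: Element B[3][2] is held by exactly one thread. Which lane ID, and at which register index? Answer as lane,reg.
c: 2->gid=2  r: 3->tid=1,i&1=1
L=2*4+1=9  i=1=1

9,1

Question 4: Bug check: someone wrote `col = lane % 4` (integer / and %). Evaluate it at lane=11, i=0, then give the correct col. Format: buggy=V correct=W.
`lane % 4`[11,0]→3
L=11→G=11>>2=2, T=11&3=3
[0]→row 3·2+0=6  col G=2
col: 3 vs 2

buggy=3 correct=2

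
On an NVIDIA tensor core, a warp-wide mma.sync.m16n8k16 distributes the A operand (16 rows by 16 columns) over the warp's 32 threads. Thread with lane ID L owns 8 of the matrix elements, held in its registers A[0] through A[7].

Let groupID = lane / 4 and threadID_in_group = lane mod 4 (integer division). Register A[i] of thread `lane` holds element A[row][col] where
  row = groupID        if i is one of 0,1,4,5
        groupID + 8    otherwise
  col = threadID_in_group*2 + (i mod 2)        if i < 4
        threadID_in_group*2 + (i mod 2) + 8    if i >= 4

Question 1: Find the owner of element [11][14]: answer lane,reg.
r:11=>grp=3,rB=1  c:14=>cB=1,tig=3,lo=0
L=3*4+3=15  i=1*4+1*2+0=6

15,6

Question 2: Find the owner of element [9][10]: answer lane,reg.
5,6

r=9→G=1,rhi=1  c=10→chi=1,T=1,p=0
L=1*4+1=5  i=1*4+1*2+0=6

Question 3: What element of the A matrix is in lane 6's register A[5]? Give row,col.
1,13

lane 6=>6/4=1, 6 mod 4=2
i=5  r:1+0=>1  c:2·2+1+8=>13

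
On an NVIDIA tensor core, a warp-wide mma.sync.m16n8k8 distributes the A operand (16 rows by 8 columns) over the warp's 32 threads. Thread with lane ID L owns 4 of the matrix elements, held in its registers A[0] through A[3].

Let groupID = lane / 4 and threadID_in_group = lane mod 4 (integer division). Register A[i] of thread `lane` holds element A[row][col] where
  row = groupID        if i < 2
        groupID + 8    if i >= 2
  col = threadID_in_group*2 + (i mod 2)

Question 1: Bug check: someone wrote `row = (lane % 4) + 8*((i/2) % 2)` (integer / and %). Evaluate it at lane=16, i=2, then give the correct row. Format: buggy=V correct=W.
`(lane % 4) + 8*((i/2) % 2)`[16,2]→8
L=16→G=16>>2=4, T=16&3=0
[2]→row 4+8=12  col 0·2+0=0
row: 8 vs 12

buggy=8 correct=12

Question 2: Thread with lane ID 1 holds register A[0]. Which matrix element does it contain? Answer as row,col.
0,2

L=1→G=1>>2=0, T=1&3=1
[0]→row 0+0=0  col 1·2+0=2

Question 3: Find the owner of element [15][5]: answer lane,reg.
r=15⇒gr=7,Rb=1  c=5⇒th=2,odd=1
L=7*4+2=30  i=1*2+1=3

30,3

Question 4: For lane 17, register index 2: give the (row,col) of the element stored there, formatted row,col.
L=17⇒gr=17>>2=4, th=17&3=1
[2]⇒row 4+8=12  col 1·2+0=2

12,2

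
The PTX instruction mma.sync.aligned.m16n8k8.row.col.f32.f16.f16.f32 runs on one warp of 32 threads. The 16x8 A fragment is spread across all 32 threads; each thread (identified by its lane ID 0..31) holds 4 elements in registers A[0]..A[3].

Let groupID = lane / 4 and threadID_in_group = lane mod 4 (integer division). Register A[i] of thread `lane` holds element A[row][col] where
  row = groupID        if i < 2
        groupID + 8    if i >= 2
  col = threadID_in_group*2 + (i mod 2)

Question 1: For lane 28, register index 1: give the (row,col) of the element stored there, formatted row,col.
7,1

L=28->gid=28>>2=7, tid=28&3=0
[1]->row 7+0=7  col 0·2+1=1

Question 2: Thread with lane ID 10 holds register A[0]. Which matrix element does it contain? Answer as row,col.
10: g=2,t=2
[0] (2+0,2*2+0) = (2,4)

2,4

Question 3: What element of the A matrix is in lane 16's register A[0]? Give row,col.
4,0

16: gid=4,tid=0
[0] (4+0,0*2+0) = (4,0)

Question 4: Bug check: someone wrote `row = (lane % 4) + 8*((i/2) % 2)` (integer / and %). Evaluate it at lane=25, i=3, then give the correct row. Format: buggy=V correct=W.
buggy=9 correct=14

`(lane % 4) + 8*((i/2) % 2)`[25,3]->9
lane 25: gid=6 (25/4), tid=1 (25%4)
i=3: r=6+8=14, c=1*2+1=3
row: 9 vs 14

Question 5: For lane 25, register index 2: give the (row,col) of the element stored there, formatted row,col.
14,2

25: gid=6,tid=1
[2] (6+8,1*2+0) = (14,2)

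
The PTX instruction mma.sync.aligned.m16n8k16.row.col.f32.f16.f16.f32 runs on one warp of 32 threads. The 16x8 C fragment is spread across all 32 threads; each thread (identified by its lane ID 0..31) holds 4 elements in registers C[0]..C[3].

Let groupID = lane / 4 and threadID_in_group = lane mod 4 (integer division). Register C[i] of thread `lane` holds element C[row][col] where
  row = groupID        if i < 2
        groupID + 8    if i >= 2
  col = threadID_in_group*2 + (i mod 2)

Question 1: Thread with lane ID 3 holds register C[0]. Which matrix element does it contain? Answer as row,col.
lane 3→3/4=0, 3 mod 4=3
i=0  r:0+0→0  c:2·3+0→6

0,6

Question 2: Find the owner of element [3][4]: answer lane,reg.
14,0

r=3⇒gr=3,Rb=0  c=4⇒th=2,odd=0
L=3*4+2=14  i=0*2+0=0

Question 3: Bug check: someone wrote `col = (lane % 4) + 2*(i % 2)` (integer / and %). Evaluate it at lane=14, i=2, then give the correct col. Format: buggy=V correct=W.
`(lane % 4) + 2*(i % 2)`[14,2]=>2
lane 14: grp=3 (14/4), tig=2 (14%4)
i=2: r=3+8=11, c=2*2+0=4
col: 2 vs 4

buggy=2 correct=4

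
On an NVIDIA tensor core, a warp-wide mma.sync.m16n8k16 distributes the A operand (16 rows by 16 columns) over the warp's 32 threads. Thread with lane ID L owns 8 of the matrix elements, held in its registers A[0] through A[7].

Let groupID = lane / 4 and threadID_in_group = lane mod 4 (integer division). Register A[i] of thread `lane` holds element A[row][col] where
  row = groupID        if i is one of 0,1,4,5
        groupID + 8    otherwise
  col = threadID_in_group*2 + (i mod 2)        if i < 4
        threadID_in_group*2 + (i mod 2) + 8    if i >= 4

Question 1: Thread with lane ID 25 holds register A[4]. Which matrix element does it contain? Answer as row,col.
6,10

lane 25=>25/4=6, 25 mod 4=1
i=4  r:6+0=>6  c:2·1+0+8=>10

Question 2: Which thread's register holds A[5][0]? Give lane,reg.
r: 5->gid=5,r8=0  c: 0->c8=0,tid=0,i&1=0
L=5*4+0=20  i=0*4+0*2+0=0

20,0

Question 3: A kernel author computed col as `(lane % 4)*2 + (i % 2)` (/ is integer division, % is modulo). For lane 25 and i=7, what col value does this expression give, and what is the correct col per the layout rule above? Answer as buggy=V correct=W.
`(lane % 4)*2 + (i % 2)`[25,7]->3
L=25->gid=25>>2=6, tid=25&3=1
[7]->row 6+8=14  col 1·2+1+8=11
col: 3 vs 11

buggy=3 correct=11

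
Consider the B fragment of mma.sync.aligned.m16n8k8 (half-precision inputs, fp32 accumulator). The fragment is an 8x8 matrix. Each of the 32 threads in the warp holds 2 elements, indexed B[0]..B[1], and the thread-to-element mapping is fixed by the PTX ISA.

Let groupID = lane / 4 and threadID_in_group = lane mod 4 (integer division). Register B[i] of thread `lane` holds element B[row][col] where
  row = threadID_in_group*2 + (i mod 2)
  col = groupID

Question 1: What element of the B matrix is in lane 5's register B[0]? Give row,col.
lane 5→5/4=1, 5 mod 4=1
i=0  r:2·1+0→2  c:1

2,1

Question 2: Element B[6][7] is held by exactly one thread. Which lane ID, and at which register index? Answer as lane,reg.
31,0

c=7⇒gr=7  r=6⇒th=3,odd=0
L=7*4+3=31  i=0=0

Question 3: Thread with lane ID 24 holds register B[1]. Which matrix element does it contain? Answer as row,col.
24: gid=6,tid=0
[1] (0*2+1,6) = (1,6)

1,6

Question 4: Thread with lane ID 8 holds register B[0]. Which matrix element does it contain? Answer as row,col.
lane 8=>8/4=2, 8 mod 4=0
i=0  r:2·0+0=>0  c:2

0,2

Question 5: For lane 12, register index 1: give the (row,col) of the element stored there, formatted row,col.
1,3

lane 12: gid=3 (12/4), tid=0 (12%4)
i=1: r=0*2+1=1, c=gid=3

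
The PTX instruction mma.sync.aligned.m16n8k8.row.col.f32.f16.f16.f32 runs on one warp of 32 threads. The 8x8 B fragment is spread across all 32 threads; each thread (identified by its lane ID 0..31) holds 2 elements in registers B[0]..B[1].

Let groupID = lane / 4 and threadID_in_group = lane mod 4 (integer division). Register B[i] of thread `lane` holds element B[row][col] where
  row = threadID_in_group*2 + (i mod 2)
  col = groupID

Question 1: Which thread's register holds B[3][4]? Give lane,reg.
c=4->g=4  r=3->t=1,b0=1
L=4*4+1=17  i=1=1

17,1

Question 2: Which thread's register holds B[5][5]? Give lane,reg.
22,1

c=5⇒gr=5  r=5⇒th=2,odd=1
L=5*4+2=22  i=1=1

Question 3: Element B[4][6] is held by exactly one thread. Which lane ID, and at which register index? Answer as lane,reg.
c=6->g=6  r=4->t=2,b0=0
L=6*4+2=26  i=0=0

26,0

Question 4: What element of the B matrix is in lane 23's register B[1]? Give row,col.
7,5

23: grp=5,tig=3
[1] (3*2+1,5) = (7,5)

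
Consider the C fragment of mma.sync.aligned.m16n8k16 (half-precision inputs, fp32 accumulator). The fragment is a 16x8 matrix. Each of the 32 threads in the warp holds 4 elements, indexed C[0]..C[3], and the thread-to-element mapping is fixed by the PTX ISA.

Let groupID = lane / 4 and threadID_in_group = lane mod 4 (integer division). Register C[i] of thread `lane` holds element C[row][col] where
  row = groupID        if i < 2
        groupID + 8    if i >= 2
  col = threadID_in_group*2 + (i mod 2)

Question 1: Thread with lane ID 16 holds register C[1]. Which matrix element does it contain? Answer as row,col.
4,1

lane 16: g=4 (16/4), t=0 (16%4)
i=1: r=4+0=4, c=0*2+1=1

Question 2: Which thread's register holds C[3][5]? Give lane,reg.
14,1

r:3=>grp=3,rB=0  c:5=>tig=2,lo=1
L=3*4+2=14  i=0*2+1=1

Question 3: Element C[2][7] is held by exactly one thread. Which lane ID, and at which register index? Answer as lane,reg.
r=2->g=2,rb=0  c=7->t=3,b0=1
L=2*4+3=11  i=0*2+1=1

11,1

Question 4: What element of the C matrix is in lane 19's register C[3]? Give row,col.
lane 19=>19/4=4, 19 mod 4=3
i=3  r:4+8=>12  c:2·3+1=>7

12,7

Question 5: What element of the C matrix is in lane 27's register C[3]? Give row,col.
14,7

L=27=>grp=27>>2=6, tig=27&3=3
[3]=>row 6+8=14  col 3·2+1=7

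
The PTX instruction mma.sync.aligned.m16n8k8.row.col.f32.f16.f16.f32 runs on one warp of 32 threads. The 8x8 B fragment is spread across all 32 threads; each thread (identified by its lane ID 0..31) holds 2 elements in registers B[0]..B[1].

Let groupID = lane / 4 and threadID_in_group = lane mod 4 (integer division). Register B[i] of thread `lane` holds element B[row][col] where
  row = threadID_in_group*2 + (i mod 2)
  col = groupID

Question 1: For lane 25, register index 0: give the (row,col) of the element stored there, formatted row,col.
lane 25: g=6 (25/4), t=1 (25%4)
i=0: r=1*2+0=2, c=g=6

2,6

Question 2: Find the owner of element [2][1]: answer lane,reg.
c:1=>grp=1  r:2=>tig=1,lo=0
L=1*4+1=5  i=0=0

5,0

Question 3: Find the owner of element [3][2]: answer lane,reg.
9,1

c=2⇒gr=2  r=3⇒th=1,odd=1
L=2*4+1=9  i=1=1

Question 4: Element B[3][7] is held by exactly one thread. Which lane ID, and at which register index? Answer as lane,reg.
c:7=>grp=7  r:3=>tig=1,lo=1
L=7*4+1=29  i=1=1

29,1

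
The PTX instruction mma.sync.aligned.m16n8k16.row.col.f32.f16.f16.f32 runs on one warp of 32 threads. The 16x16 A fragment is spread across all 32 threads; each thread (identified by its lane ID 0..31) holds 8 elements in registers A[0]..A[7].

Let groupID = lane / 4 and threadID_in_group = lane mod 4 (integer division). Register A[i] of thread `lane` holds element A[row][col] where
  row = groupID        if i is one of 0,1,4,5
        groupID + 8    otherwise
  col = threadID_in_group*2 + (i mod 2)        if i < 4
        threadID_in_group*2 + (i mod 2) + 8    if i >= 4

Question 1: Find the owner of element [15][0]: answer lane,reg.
r: 15->gid=7,r8=1  c: 0->c8=0,tid=0,i&1=0
L=7*4+0=28  i=0*4+1*2+0=2

28,2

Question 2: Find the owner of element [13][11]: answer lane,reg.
r=13→G=5,rhi=1  c=11→chi=1,T=1,p=1
L=5*4+1=21  i=1*4+1*2+1=7

21,7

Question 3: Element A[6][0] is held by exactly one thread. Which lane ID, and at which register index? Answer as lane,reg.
24,0

r: 6->gid=6,r8=0  c: 0->c8=0,tid=0,i&1=0
L=6*4+0=24  i=0*4+0*2+0=0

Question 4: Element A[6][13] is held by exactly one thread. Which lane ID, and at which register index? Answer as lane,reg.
26,5

r=6->g=6,rb=0  c=13->cb=1,t=2,b0=1
L=6*4+2=26  i=1*4+0*2+1=5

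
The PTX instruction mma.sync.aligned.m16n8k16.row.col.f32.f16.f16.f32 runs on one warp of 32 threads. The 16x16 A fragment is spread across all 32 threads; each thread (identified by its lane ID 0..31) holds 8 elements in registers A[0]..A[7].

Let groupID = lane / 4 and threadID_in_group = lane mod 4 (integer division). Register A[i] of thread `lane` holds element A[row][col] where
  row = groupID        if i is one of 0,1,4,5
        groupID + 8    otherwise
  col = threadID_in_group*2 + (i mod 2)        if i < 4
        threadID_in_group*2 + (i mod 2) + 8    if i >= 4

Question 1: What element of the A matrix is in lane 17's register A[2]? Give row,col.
17: grp=4,tig=1
[2] (4+8,1*2+0+0) = (12,2)

12,2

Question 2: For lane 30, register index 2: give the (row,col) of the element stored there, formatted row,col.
15,4

30: gid=7,tid=2
[2] (7+8,2*2+0+0) = (15,4)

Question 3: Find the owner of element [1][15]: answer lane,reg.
7,5

r: 1->gid=1,r8=0  c: 15->c8=1,tid=3,i&1=1
L=1*4+3=7  i=1*4+0*2+1=5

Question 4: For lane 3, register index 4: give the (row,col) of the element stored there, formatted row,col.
3: grp=0,tig=3
[4] (0+0,3*2+0+8) = (0,14)

0,14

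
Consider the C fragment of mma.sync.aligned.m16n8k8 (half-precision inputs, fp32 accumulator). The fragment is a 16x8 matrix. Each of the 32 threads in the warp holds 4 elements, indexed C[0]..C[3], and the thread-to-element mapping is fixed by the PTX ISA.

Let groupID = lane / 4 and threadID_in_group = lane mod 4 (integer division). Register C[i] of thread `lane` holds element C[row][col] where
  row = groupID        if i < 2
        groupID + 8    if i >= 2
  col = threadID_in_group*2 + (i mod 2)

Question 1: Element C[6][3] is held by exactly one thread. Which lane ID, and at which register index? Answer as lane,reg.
r:6=>grp=6,rB=0  c:3=>tig=1,lo=1
L=6*4+1=25  i=0*2+1=1

25,1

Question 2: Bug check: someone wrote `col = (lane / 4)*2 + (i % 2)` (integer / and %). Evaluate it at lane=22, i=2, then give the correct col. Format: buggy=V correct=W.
`(lane / 4)*2 + (i % 2)`[22,2]->10
L=22->g=22>>2=5, t=22&3=2
[2]->row 5+8=13  col 2·2+0=4
col: 10 vs 4

buggy=10 correct=4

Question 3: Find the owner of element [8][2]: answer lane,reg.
r=8⇒gr=0,Rb=1  c=2⇒th=1,odd=0
L=0*4+1=1  i=1*2+0=2

1,2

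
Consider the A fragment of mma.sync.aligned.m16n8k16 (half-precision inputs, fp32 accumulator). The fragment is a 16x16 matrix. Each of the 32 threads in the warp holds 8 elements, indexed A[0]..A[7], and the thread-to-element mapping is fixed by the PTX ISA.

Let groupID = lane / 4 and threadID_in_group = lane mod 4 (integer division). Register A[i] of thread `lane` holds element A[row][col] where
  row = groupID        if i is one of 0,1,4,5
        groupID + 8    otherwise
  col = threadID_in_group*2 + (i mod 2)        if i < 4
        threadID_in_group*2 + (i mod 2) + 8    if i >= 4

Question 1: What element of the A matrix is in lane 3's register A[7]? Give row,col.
3: gid=0,tid=3
[7] (0+8,3*2+1+8) = (8,15)

8,15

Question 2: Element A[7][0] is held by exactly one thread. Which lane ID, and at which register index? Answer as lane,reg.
r: 7->gid=7,r8=0  c: 0->c8=0,tid=0,i&1=0
L=7*4+0=28  i=0*4+0*2+0=0

28,0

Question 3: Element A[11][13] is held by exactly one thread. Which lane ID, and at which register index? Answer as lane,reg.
14,7

r: 11->gid=3,r8=1  c: 13->c8=1,tid=2,i&1=1
L=3*4+2=14  i=1*4+1*2+1=7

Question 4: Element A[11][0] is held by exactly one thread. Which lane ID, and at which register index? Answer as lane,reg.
r=11⇒gr=3,Rb=1  c=0⇒Cb=0,th=0,odd=0
L=3*4+0=12  i=0*4+1*2+0=2

12,2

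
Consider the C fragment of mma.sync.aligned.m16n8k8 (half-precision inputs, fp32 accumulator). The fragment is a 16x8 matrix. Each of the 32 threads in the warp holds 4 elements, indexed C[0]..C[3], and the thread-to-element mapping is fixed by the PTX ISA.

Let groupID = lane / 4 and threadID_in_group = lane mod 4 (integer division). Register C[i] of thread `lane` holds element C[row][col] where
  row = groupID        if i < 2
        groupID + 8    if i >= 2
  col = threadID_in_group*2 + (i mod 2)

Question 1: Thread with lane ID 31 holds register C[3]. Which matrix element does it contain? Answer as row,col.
15,7

L=31→G=31>>2=7, T=31&3=3
[3]→row 7+8=15  col 3·2+1=7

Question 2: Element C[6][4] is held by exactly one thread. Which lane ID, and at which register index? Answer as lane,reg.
26,0

r=6→G=6,rhi=0  c=4→T=2,p=0
L=6*4+2=26  i=0*2+0=0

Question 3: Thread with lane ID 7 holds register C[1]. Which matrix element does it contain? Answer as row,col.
1,7

lane 7: gid=1 (7/4), tid=3 (7%4)
i=1: r=1+0=1, c=3*2+1=7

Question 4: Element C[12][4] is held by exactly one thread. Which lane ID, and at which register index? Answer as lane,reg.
18,2

r=12→G=4,rhi=1  c=4→T=2,p=0
L=4*4+2=18  i=1*2+0=2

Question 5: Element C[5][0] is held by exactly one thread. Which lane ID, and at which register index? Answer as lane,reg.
r=5->g=5,rb=0  c=0->t=0,b0=0
L=5*4+0=20  i=0*2+0=0

20,0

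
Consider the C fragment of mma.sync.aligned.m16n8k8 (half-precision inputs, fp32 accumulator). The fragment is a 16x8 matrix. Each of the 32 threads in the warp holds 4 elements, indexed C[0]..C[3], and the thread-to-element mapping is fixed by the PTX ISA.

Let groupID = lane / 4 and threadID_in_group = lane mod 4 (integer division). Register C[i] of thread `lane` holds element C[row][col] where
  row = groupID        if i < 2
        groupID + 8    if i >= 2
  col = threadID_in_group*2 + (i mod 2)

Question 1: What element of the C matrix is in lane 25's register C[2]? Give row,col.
14,2

L=25→G=25>>2=6, T=25&3=1
[2]→row 6+8=14  col 1·2+0=2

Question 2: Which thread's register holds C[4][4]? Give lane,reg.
18,0

r=4⇒gr=4,Rb=0  c=4⇒th=2,odd=0
L=4*4+2=18  i=0*2+0=0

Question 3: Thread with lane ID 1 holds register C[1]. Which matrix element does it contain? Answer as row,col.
0,3

L=1->gid=1>>2=0, tid=1&3=1
[1]->row 0+0=0  col 1·2+1=3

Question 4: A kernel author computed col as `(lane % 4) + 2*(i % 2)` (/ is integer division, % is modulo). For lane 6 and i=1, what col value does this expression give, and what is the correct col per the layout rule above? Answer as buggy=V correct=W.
buggy=4 correct=5

`(lane % 4) + 2*(i % 2)`[6,1]→4
lane 6: G=1 (6/4), T=2 (6%4)
i=1: r=1+0=1, c=2*2+1=5
col: 4 vs 5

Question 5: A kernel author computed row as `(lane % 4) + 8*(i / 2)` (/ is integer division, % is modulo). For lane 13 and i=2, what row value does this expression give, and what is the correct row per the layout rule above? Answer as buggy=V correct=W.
`(lane % 4) + 8*(i / 2)`[13,2]->9
L=13->g=13>>2=3, t=13&3=1
[2]->row 3+8=11  col 1·2+0=2
row: 9 vs 11

buggy=9 correct=11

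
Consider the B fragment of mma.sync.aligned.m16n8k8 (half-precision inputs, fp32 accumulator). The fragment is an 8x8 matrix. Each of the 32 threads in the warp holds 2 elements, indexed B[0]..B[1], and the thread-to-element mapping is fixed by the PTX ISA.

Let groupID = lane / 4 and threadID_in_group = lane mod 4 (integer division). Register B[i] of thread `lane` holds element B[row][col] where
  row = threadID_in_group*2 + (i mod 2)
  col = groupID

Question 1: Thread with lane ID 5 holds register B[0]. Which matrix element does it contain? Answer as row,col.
2,1

lane 5⇒5/4=1, 5 mod 4=1
i=0  r:2·1+0⇒2  c:1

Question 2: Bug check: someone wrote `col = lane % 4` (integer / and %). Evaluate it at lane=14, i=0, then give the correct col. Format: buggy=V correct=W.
`lane % 4`[14,0]→2
lane 14: G=3 (14/4), T=2 (14%4)
i=0: r=2*2+0=4, c=G=3
col: 2 vs 3

buggy=2 correct=3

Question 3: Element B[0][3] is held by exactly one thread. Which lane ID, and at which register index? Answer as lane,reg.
12,0

c:3=>grp=3  r:0=>tig=0,lo=0
L=3*4+0=12  i=0=0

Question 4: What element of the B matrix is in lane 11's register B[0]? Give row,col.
lane 11: grp=2 (11/4), tig=3 (11%4)
i=0: r=3*2+0=6, c=grp=2

6,2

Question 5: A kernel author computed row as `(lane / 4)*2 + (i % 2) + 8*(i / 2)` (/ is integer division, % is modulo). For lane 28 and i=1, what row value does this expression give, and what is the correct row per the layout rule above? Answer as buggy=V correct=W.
buggy=15 correct=1

`(lane / 4)*2 + (i % 2) + 8*(i / 2)`[28,1]->15
lane 28->28/4=7, 28 mod 4=0
i=1  r:2·0+1->1  c:7
row: 15 vs 1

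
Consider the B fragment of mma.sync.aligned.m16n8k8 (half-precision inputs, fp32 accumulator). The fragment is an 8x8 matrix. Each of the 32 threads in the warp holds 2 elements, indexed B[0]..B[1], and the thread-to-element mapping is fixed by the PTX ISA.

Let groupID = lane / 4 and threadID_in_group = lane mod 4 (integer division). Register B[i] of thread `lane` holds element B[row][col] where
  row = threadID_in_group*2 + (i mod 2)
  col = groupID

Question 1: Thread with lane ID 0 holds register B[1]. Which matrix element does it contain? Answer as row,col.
1,0

lane 0: grp=0 (0/4), tig=0 (0%4)
i=1: r=0*2+1=1, c=grp=0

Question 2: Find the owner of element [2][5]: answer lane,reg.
21,0

c: 5->gid=5  r: 2->tid=1,i&1=0
L=5*4+1=21  i=0=0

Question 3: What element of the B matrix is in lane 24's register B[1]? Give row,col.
24: G=6,T=0
[1] (0*2+1,6) = (1,6)

1,6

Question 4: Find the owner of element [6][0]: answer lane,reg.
3,0

c=0->g=0  r=6->t=3,b0=0
L=0*4+3=3  i=0=0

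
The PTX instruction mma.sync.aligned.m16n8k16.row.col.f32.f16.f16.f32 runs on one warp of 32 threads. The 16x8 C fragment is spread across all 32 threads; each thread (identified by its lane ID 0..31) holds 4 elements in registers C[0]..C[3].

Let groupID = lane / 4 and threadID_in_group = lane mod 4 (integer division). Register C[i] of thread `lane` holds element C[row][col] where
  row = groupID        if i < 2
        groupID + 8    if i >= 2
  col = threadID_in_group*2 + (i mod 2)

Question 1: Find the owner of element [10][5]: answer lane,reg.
r: 10->gid=2,r8=1  c: 5->tid=2,i&1=1
L=2*4+2=10  i=1*2+1=3

10,3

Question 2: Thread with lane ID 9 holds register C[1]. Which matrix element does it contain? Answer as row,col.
9: gid=2,tid=1
[1] (2+0,1*2+1) = (2,3)

2,3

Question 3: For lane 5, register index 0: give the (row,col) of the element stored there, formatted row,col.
1,2

lane 5⇒5/4=1, 5 mod 4=1
i=0  r:1+0⇒1  c:2·1+0⇒2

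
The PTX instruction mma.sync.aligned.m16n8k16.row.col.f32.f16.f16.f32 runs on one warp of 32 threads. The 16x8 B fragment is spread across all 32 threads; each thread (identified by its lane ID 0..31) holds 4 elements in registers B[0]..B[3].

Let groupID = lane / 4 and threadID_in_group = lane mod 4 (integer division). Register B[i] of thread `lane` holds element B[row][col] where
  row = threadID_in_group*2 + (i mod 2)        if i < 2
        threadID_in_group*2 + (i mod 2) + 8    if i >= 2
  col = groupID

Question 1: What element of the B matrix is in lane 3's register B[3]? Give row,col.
lane 3⇒3/4=0, 3 mod 4=3
i=3  r:2·3+1+8⇒15  c:0

15,0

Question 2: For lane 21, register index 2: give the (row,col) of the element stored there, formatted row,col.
L=21->g=21>>2=5, t=21&3=1
[2]->row 1·2+0+8=10  col g=5

10,5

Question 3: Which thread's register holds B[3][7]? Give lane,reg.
c=7→G=7  r=3→rhi=0,T=1,p=1
L=7*4+1=29  i=0*2+1=1

29,1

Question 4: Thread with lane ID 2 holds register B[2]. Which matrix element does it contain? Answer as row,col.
lane 2: G=0 (2/4), T=2 (2%4)
i=2: r=2*2+0+8=12, c=G=0

12,0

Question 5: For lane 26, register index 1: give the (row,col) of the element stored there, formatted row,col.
5,6

lane 26: gr=6 (26/4), th=2 (26%4)
i=1: r=2*2+1+0=5, c=gr=6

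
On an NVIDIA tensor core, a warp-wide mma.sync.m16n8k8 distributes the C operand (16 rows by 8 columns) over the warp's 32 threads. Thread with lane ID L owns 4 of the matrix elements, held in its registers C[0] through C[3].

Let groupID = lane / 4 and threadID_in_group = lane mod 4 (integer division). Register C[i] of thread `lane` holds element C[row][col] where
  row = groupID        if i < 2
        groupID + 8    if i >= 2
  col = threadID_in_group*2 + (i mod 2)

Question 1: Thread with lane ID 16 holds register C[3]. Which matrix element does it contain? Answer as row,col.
L=16=>grp=16>>2=4, tig=16&3=0
[3]=>row 4+8=12  col 0·2+1=1

12,1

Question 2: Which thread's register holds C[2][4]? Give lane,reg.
r: 2->gid=2,r8=0  c: 4->tid=2,i&1=0
L=2*4+2=10  i=0*2+0=0

10,0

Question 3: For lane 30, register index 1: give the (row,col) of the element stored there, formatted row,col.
7,5

30: gid=7,tid=2
[1] (7+0,2*2+1) = (7,5)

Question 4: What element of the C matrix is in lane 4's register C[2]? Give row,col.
9,0

4: g=1,t=0
[2] (1+8,0*2+0) = (9,0)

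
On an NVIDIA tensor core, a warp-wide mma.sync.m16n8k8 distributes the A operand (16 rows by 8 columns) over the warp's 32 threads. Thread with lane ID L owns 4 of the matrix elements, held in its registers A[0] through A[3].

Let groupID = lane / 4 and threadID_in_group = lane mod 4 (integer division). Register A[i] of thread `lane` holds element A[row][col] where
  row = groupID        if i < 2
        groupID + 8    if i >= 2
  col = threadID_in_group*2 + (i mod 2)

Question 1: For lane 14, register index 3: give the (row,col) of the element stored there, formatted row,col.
11,5

14: grp=3,tig=2
[3] (3+8,2*2+1) = (11,5)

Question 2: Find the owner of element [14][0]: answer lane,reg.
r: 14->gid=6,r8=1  c: 0->tid=0,i&1=0
L=6*4+0=24  i=1*2+0=2

24,2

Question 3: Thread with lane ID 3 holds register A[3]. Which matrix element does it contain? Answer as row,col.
L=3->g=3>>2=0, t=3&3=3
[3]->row 0+8=8  col 3·2+1=7

8,7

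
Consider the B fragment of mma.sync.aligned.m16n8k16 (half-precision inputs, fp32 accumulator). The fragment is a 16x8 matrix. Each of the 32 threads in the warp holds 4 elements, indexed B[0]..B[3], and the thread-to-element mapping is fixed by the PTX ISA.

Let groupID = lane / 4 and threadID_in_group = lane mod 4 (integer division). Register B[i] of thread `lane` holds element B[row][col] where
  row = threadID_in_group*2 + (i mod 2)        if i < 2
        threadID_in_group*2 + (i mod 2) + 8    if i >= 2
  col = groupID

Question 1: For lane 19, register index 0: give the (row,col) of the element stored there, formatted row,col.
lane 19: G=4 (19/4), T=3 (19%4)
i=0: r=3*2+0+0=6, c=G=4

6,4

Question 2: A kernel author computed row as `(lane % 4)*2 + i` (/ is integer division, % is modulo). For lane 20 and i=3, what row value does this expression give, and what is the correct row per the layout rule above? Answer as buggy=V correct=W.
`(lane % 4)*2 + i`[20,3]->3
lane 20->20/4=5, 20 mod 4=0
i=3  r:2·0+1+8->9  c:5
row: 3 vs 9

buggy=3 correct=9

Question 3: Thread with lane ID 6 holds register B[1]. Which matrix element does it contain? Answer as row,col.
5,1

L=6=>grp=6>>2=1, tig=6&3=2
[1]=>row 2·2+1+0=5  col grp=1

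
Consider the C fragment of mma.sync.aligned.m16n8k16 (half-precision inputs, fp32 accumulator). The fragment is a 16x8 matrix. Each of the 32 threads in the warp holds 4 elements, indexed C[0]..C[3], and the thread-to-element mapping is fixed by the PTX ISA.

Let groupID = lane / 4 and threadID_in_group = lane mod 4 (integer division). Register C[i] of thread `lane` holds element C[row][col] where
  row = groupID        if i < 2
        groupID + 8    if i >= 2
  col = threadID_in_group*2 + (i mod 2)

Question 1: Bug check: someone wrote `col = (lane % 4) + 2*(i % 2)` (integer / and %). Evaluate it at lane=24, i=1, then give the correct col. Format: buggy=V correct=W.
`(lane % 4) + 2*(i % 2)`[24,1]->2
lane 24: gid=6 (24/4), tid=0 (24%4)
i=1: r=6+0=6, c=0*2+1=1
col: 2 vs 1

buggy=2 correct=1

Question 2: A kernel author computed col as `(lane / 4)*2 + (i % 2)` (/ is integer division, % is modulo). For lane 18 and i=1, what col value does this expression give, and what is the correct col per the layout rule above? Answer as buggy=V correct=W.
`(lane / 4)*2 + (i % 2)`[18,1]⇒9
lane 18⇒18/4=4, 18 mod 4=2
i=1  r:4+0⇒4  c:2·2+1⇒5
col: 9 vs 5

buggy=9 correct=5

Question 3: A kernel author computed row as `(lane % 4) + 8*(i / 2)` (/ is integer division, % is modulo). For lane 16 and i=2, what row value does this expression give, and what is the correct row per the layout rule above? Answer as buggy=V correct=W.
buggy=8 correct=12

`(lane % 4) + 8*(i / 2)`[16,2]->8
lane 16: g=4 (16/4), t=0 (16%4)
i=2: r=4+8=12, c=0*2+0=0
row: 8 vs 12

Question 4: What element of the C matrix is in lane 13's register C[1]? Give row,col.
lane 13: g=3 (13/4), t=1 (13%4)
i=1: r=3+0=3, c=1*2+1=3

3,3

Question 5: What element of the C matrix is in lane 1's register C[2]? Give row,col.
1: grp=0,tig=1
[2] (0+8,1*2+0) = (8,2)

8,2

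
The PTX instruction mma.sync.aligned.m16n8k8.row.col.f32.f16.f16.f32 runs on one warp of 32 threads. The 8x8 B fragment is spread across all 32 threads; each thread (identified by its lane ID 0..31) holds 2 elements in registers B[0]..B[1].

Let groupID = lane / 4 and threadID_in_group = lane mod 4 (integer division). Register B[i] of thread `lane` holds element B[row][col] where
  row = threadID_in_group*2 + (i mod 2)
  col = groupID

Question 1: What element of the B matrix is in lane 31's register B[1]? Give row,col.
lane 31=>31/4=7, 31 mod 4=3
i=1  r:2·3+1=>7  c:7

7,7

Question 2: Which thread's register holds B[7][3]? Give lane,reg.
c=3->g=3  r=7->t=3,b0=1
L=3*4+3=15  i=1=1

15,1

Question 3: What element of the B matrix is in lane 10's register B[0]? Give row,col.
4,2

10: grp=2,tig=2
[0] (2*2+0,2) = (4,2)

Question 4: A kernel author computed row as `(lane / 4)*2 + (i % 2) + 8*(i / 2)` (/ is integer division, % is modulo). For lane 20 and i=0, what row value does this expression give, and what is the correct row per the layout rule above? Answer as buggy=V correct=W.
`(lane / 4)*2 + (i % 2) + 8*(i / 2)`[20,0]->10
lane 20->20/4=5, 20 mod 4=0
i=0  r:2·0+0->0  c:5
row: 10 vs 0

buggy=10 correct=0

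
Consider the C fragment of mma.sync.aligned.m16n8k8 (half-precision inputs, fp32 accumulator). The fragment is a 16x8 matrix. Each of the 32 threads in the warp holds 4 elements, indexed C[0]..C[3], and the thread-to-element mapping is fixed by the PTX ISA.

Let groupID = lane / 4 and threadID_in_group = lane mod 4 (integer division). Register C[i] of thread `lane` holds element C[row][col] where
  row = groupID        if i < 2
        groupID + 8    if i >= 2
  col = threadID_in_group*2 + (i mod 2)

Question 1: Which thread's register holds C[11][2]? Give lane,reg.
13,2

r:11=>grp=3,rB=1  c:2=>tig=1,lo=0
L=3*4+1=13  i=1*2+0=2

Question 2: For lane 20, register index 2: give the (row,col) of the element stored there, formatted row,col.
13,0

20: grp=5,tig=0
[2] (5+8,0*2+0) = (13,0)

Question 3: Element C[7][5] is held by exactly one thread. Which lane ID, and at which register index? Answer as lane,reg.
r:7=>grp=7,rB=0  c:5=>tig=2,lo=1
L=7*4+2=30  i=0*2+1=1

30,1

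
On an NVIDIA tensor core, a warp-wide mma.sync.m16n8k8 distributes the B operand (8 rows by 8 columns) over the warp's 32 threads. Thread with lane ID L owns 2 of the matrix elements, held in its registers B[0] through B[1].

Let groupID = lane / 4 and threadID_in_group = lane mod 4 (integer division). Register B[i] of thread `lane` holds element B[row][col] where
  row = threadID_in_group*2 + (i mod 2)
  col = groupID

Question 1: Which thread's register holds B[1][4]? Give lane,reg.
16,1

c: 4->gid=4  r: 1->tid=0,i&1=1
L=4*4+0=16  i=1=1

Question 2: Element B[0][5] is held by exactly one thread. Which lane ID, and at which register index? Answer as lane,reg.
20,0

c:5=>grp=5  r:0=>tig=0,lo=0
L=5*4+0=20  i=0=0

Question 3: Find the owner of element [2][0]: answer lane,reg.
c=0⇒gr=0  r=2⇒th=1,odd=0
L=0*4+1=1  i=0=0

1,0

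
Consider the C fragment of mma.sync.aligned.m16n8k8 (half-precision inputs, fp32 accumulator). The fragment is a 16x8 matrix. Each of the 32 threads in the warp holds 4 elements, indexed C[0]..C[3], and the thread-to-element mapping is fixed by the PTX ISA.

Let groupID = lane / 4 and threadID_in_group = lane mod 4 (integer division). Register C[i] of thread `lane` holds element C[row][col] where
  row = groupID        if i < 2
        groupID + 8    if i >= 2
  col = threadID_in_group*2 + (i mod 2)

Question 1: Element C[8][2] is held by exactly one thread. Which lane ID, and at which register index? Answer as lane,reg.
1,2

r: 8->gid=0,r8=1  c: 2->tid=1,i&1=0
L=0*4+1=1  i=1*2+0=2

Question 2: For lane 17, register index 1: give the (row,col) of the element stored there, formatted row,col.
4,3

17: grp=4,tig=1
[1] (4+0,1*2+1) = (4,3)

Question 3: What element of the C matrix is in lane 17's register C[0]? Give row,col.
lane 17: g=4 (17/4), t=1 (17%4)
i=0: r=4+0=4, c=1*2+0=2

4,2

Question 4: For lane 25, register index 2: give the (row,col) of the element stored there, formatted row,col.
lane 25: gid=6 (25/4), tid=1 (25%4)
i=2: r=6+8=14, c=1*2+0=2

14,2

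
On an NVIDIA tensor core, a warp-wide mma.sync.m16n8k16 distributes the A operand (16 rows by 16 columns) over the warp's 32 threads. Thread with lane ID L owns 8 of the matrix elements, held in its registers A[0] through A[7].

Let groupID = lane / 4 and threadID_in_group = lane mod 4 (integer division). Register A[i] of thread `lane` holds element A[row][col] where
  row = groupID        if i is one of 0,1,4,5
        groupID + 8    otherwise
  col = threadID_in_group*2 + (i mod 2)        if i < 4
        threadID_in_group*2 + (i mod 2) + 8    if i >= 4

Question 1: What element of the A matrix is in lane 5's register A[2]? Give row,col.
lane 5: g=1 (5/4), t=1 (5%4)
i=2: r=1+8=9, c=1*2+0+0=2

9,2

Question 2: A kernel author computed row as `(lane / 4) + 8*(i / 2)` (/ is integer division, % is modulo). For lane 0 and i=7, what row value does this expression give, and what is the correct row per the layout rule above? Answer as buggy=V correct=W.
`(lane / 4) + 8*(i / 2)`[0,7]->24
lane 0: gid=0 (0/4), tid=0 (0%4)
i=7: r=0+8=8, c=0*2+1+8=9
row: 24 vs 8

buggy=24 correct=8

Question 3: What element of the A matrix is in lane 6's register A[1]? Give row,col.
L=6->gid=6>>2=1, tid=6&3=2
[1]->row 1+0=1  col 2·2+1+0=5

1,5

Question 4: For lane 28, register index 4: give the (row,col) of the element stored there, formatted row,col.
7,8

28: gr=7,th=0
[4] (7+0,0*2+0+8) = (7,8)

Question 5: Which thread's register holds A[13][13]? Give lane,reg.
22,7

r=13→G=5,rhi=1  c=13→chi=1,T=2,p=1
L=5*4+2=22  i=1*4+1*2+1=7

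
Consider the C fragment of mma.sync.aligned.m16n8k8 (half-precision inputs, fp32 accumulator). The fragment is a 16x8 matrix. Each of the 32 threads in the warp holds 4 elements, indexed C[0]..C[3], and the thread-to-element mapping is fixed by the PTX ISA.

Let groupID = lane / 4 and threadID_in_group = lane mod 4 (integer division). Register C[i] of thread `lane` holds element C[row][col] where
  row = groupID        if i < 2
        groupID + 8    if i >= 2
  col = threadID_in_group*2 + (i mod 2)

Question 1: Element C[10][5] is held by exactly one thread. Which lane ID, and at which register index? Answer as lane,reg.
10,3

r=10->g=2,rb=1  c=5->t=2,b0=1
L=2*4+2=10  i=1*2+1=3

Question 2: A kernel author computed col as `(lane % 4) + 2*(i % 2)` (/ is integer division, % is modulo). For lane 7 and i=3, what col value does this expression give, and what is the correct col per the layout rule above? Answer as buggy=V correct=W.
`(lane % 4) + 2*(i % 2)`[7,3]⇒5
L=7⇒gr=7>>2=1, th=7&3=3
[3]⇒row 1+8=9  col 3·2+1=7
col: 5 vs 7

buggy=5 correct=7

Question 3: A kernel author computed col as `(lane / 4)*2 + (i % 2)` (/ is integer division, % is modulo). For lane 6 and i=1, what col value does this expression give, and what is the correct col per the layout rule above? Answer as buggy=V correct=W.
`(lane / 4)*2 + (i % 2)`[6,1]->3
L=6->g=6>>2=1, t=6&3=2
[1]->row 1+0=1  col 2·2+1=5
col: 3 vs 5

buggy=3 correct=5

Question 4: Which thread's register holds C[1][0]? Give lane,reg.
r=1->g=1,rb=0  c=0->t=0,b0=0
L=1*4+0=4  i=0*2+0=0

4,0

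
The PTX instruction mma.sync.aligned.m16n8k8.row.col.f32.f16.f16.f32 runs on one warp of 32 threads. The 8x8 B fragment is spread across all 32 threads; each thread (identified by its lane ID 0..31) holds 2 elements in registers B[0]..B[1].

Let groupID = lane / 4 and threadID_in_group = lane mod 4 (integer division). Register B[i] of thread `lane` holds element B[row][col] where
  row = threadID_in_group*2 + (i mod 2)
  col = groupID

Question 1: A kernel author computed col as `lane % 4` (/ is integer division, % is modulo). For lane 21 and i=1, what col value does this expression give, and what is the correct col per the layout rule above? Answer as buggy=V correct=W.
`lane % 4`[21,1]=>1
lane 21=>21/4=5, 21 mod 4=1
i=1  r:2·1+1=>3  c:5
col: 1 vs 5

buggy=1 correct=5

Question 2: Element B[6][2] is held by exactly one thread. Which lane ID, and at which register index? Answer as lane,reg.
11,0

c=2→G=2  r=6→T=3,p=0
L=2*4+3=11  i=0=0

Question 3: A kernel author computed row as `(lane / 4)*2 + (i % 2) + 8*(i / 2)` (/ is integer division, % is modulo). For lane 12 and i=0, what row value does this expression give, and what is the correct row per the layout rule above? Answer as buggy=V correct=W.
`(lane / 4)*2 + (i % 2) + 8*(i / 2)`[12,0]->6
12: g=3,t=0
[0] (0*2+0,3) = (0,3)
row: 6 vs 0

buggy=6 correct=0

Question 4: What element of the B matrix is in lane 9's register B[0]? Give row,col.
9: g=2,t=1
[0] (1*2+0,2) = (2,2)

2,2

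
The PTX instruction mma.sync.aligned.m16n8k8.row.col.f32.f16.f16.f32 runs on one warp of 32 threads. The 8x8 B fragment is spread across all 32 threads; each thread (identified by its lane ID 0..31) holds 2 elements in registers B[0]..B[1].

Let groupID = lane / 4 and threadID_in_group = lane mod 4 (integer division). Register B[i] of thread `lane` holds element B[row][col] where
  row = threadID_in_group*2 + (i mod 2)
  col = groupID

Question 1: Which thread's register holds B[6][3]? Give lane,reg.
c=3→G=3  r=6→T=3,p=0
L=3*4+3=15  i=0=0

15,0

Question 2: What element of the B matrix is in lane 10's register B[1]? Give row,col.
5,2

10: gr=2,th=2
[1] (2*2+1,2) = (5,2)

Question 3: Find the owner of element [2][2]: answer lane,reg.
c:2=>grp=2  r:2=>tig=1,lo=0
L=2*4+1=9  i=0=0

9,0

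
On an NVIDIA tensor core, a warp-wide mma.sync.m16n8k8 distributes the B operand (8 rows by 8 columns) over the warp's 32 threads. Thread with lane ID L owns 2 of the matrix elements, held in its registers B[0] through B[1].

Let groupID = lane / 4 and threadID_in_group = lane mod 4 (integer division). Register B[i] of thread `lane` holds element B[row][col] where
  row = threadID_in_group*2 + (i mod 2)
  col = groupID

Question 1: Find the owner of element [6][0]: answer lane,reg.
c=0->g=0  r=6->t=3,b0=0
L=0*4+3=3  i=0=0

3,0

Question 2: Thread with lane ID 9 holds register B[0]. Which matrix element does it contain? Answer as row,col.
lane 9⇒9/4=2, 9 mod 4=1
i=0  r:2·1+0⇒2  c:2

2,2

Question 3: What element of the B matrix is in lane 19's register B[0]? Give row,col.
6,4

L=19->gid=19>>2=4, tid=19&3=3
[0]->row 3·2+0=6  col gid=4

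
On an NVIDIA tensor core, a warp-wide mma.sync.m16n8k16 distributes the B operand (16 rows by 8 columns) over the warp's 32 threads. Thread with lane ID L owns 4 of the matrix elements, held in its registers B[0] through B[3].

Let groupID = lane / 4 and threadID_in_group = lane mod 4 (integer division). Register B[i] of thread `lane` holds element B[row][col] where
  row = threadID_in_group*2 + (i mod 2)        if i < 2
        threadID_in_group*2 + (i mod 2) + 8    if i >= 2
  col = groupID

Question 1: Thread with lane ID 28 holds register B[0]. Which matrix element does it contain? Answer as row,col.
0,7

lane 28→28/4=7, 28 mod 4=0
i=0  r:2·0+0+0→0  c:7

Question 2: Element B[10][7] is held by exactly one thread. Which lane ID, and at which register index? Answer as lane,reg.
c=7->g=7  r=10->rb=1,t=1,b0=0
L=7*4+1=29  i=1*2+0=2

29,2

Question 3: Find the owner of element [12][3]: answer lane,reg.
c:3=>grp=3  r:12=>rB=1,tig=2,lo=0
L=3*4+2=14  i=1*2+0=2

14,2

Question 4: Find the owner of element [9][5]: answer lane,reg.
20,3

c:5=>grp=5  r:9=>rB=1,tig=0,lo=1
L=5*4+0=20  i=1*2+1=3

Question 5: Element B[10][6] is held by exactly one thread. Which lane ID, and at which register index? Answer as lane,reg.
25,2

c:6=>grp=6  r:10=>rB=1,tig=1,lo=0
L=6*4+1=25  i=1*2+0=2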